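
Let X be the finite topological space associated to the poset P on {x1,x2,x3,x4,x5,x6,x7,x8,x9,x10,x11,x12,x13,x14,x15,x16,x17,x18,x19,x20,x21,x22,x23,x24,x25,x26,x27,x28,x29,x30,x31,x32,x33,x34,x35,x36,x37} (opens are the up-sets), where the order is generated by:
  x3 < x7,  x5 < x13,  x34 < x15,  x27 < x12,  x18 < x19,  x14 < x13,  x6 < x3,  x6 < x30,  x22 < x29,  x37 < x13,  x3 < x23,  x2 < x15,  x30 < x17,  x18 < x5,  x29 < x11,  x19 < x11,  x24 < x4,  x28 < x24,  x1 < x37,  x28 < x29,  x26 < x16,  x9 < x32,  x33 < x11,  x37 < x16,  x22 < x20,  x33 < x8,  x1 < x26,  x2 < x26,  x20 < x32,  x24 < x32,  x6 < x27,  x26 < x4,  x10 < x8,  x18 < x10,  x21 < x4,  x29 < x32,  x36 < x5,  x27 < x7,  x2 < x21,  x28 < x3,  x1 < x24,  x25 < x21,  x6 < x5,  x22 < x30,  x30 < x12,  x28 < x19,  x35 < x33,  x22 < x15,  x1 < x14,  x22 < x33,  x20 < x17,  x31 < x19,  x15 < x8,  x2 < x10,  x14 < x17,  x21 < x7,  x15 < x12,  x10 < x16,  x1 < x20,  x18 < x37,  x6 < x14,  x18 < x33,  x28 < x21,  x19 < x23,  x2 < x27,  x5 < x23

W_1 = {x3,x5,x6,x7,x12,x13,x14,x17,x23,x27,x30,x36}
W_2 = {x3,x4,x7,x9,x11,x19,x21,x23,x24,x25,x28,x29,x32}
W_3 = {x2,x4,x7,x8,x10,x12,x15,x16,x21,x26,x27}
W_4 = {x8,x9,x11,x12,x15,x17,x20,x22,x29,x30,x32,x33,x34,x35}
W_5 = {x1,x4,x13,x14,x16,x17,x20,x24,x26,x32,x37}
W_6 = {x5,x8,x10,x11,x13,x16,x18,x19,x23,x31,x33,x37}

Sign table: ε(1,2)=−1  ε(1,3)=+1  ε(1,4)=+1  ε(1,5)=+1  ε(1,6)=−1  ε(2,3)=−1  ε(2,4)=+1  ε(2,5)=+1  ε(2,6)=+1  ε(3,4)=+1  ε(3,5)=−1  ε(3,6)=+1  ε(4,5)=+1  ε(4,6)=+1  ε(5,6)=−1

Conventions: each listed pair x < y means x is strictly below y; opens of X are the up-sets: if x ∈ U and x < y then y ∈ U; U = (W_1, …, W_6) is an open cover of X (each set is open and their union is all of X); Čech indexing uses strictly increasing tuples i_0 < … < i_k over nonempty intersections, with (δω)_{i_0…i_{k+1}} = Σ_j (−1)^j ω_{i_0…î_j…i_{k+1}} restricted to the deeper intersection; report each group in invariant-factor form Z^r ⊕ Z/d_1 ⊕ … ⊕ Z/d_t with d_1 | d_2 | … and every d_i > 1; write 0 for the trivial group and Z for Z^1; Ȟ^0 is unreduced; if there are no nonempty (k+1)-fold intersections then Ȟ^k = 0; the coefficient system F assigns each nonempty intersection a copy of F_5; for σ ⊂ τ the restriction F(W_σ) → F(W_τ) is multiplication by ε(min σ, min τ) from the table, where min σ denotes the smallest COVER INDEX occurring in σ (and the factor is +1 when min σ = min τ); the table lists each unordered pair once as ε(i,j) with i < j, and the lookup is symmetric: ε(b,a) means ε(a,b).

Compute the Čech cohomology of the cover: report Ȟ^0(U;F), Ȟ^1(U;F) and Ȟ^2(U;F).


Ȟ^0(U;F) ≅ 0; Ȟ^1(U;F) ≅ 0; Ȟ^2(U;F) ≅ Z/5

nerve of the cover:
  W12={x3,x7,x23} W13={x7,x12,x27} W14={x12,x17,x30} W15={x13,x14,x17} W16={x5,x13,x23} W23={x4,x7,x21} W24={x9,x11,x29,x32} W25={x4,x24,x32} W26={x11,x19,x23} W34={x8,x12,x15} W35={x4,x16,x26} W36={x8,x10,x16} W45={x17,x20,x32} W46={x8,x11,x33} W56={x13,x16,x37}
  W123={x7} W126={x23} W134={x12} W145={x17} W156={x13} W235={x4} W245={x32} W246={x11} W346={x8} W356={x16}
C dims 6,15,10; δ0: rk_F5 6; δ1: rk_F5 9
Ȟ^0 = (6 − 6) − 0 = 0, so Ȟ^0 ≅ 0
Ȟ^1 = (15 − 9) − 6 = 0, so Ȟ^1 ≅ 0
Ȟ^2 = (10 − 0) − 9 = 1, so Ȟ^2 ≅ Z/5


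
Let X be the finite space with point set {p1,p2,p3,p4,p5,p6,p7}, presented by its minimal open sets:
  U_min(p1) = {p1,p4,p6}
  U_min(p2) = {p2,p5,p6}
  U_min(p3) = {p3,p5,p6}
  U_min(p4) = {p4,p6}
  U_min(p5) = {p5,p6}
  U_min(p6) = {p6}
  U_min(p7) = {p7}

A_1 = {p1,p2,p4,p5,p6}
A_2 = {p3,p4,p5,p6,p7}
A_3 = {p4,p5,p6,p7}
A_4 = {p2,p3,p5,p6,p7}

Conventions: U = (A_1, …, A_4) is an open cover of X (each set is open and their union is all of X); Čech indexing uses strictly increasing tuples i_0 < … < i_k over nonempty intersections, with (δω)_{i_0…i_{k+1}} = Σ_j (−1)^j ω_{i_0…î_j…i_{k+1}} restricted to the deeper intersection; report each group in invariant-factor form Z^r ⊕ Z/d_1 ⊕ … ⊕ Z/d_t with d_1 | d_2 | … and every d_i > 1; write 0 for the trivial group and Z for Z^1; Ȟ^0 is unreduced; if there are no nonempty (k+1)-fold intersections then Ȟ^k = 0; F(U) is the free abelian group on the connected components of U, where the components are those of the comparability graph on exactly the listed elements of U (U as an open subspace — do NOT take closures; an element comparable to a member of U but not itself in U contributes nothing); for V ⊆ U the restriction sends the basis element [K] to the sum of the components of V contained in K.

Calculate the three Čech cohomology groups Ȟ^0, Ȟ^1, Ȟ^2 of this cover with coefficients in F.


Ȟ^0 ≅ Z^2, Ȟ^1 ≅ 0, Ȟ^2 ≅ 0

nerve of the cover:
  A12={p4,p5,p6} A13={p4,p5,p6} A14={p2,p5,p6} A23={p4,p5,p6,p7} A24={p3,p5,p6,p7} A34={p5,p6,p7}
  A123={p4,p5,p6} A124={p5,p6} A134={p5,p6} A234={p5,p6,p7}
  A1234={p5,p6}
components per intersection:
  A1: {p1,p2,p4,p5,p6}
  A2: {p3,p4,p5,p6} {p7}
  A3: {p4,p5,p6} {p7}
  A4: {p2,p3,p5,p6} {p7}
  A12: {p4,p5,p6}
  A13: {p4,p5,p6}
  A14: {p2,p5,p6}
  A23: {p4,p5,p6} {p7}
  A24: {p3,p5,p6} {p7}
  A34: {p5,p6} {p7}
  A123: {p4,p5,p6}
  A124: {p5,p6}
  A134: {p5,p6}
  A234: {p5,p6} {p7}
  A1234: {p5,p6}
C dims 7,9,5,1; δ0: rk 5, SNF 1^5; δ1: rk 4, SNF 1^4; δ2: rk 1, SNF 1^1
Ȟ^0 = (7 − 5) − 0 = 2, so Ȟ^0 ≅ Z^2
Ȟ^1 = (9 − 4) − 5 = 0, so Ȟ^1 ≅ 0
Ȟ^2 = (5 − 1) − 4 = 0, so Ȟ^2 ≅ 0


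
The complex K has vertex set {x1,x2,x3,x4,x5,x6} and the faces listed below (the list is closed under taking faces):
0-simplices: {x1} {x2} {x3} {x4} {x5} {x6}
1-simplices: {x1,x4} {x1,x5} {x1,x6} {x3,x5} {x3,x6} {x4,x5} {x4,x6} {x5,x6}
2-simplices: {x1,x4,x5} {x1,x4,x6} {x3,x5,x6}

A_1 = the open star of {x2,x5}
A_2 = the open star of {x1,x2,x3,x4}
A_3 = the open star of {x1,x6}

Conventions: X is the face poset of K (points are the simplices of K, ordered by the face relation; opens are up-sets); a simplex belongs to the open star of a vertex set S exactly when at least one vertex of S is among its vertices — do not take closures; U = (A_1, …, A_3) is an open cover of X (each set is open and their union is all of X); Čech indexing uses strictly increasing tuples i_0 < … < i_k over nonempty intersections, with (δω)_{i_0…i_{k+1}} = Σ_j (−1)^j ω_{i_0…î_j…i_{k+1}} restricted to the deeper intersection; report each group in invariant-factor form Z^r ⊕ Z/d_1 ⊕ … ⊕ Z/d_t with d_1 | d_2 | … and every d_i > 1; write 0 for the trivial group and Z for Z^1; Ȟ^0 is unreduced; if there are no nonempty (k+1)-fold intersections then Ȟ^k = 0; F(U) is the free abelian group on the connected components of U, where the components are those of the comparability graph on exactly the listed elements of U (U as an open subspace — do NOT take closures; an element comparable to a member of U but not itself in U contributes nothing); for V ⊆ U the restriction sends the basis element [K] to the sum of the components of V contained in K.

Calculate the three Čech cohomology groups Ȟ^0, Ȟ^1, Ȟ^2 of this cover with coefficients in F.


nonempty overlaps:
  A1={{x2},{x5},{x1,x5},{x3,x5},{x4,x5},{x5,x6},{x1,x4,x5},{x3,x5,x6}} A2={{x1},{x2},{x3},{x4},{x1,x4},{x1,x5},{x1,x6},{x3,x5},{x3,x6},{x4,x5},{x4,x6},{x1,x4,x5},{x1,x4,x6},{x3,x5,x6}} A3={{x1},{x6},{x1,x4},{x1,x5},{x1,x6},{x3,x6},{x4,x6},{x5,x6},{x1,x4,x5},{x1,x4,x6},{x3,x5,x6}}
  A12={{x2},{x1,x5},{x3,x5},{x4,x5},{x1,x4,x5},{x3,x5,x6}} A13={{x1,x5},{x5,x6},{x1,x4,x5},{x3,x5,x6}} A23={{x1},{x1,x4},{x1,x5},{x1,x6},{x3,x6},{x4,x6},{x1,x4,x5},{x1,x4,x6},{x3,x5,x6}}
  A123={{x1,x5},{x1,x4,x5},{x3,x5,x6}}
components per intersection:
  A1: {{x2}} {{x5},{x1,x5},{x3,x5},{x4,x5},{x5,x6},{x1,x4,x5},{x3,x5,x6}}
  A2: {{x1},{x4},{x1,x4},{x1,x5},{x1,x6},{x4,x5},{x4,x6},{x1,x4,x5},{x1,x4,x6}} {{x2}} {{x3},{x3,x5},{x3,x6},{x3,x5,x6}}
  A3: {{x1},{x6},{x1,x4},{x1,x5},{x1,x6},{x3,x6},{x4,x6},{x5,x6},{x1,x4,x5},{x1,x4,x6},{x3,x5,x6}}
  A12: {{x2}} {{x1,x5},{x4,x5},{x1,x4,x5}} {{x3,x5},{x3,x5,x6}}
  A13: {{x1,x5},{x1,x4,x5}} {{x5,x6},{x3,x5,x6}}
  A23: {{x1},{x1,x4},{x1,x5},{x1,x6},{x4,x6},{x1,x4,x5},{x1,x4,x6}} {{x3,x6},{x3,x5,x6}}
  A123: {{x1,x5},{x1,x4,x5}} {{x3,x5,x6}}
C dims 6,7,2; δ0: rk 4, SNF 1^4; δ1: rk 2, SNF 1^2
degree 0: 6−4−0 = 2 → Ȟ^0 ≅ Z^2
degree 1: 7−2−4 = 1 → Ȟ^1 ≅ Z
degree 2: 2−0−2 = 0 → Ȟ^2 ≅ 0

Ȟ^0 ≅ Z^2; Ȟ^1 ≅ Z; Ȟ^2 ≅ 0


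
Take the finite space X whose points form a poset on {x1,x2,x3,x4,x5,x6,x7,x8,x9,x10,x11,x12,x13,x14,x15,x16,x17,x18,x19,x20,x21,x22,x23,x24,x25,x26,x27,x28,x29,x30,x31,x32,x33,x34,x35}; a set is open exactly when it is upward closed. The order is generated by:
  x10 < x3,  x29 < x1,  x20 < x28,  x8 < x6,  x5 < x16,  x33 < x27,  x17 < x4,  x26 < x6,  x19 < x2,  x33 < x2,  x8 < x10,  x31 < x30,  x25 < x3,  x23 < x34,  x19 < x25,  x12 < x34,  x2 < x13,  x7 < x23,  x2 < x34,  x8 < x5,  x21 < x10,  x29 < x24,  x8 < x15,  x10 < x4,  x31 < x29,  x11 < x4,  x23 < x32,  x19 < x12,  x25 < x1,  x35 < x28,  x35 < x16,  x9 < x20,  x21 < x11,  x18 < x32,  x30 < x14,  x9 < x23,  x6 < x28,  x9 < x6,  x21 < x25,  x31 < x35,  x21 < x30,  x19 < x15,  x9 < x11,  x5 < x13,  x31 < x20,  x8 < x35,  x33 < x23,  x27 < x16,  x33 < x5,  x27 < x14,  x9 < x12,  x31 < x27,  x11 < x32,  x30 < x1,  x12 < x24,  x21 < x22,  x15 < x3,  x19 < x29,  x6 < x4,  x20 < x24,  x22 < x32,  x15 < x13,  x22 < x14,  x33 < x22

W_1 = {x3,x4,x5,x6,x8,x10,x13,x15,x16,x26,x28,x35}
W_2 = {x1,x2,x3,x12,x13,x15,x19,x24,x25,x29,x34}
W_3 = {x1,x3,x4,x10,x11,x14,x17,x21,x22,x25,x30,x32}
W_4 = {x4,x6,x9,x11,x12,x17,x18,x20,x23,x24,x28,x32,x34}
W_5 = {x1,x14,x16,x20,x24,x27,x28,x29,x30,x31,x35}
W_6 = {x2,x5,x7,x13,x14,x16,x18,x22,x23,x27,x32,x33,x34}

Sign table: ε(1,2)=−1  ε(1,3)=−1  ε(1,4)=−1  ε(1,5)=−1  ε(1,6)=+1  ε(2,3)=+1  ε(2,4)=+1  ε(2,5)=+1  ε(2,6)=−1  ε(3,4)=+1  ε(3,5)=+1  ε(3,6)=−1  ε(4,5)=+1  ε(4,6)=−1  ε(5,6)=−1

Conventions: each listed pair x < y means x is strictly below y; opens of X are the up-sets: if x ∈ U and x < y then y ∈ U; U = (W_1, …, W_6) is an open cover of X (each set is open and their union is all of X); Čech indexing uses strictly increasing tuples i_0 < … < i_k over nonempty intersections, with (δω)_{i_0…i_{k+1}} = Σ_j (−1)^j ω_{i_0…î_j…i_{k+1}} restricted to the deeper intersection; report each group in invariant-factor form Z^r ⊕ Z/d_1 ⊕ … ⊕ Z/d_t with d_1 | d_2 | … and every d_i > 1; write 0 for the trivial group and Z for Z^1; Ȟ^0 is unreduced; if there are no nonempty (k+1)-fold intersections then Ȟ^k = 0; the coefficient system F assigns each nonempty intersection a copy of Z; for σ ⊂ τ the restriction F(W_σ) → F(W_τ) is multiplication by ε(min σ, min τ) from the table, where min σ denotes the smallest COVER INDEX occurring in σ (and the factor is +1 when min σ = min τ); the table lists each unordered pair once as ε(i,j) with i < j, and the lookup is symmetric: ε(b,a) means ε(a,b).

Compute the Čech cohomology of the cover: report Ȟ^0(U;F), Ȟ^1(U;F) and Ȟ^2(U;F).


Ȟ^0 ≅ Z,  Ȟ^1 ≅ 0,  Ȟ^2 ≅ Z/2

nonempty intersections:
  W12={x3,x13,x15} W13={x3,x4,x10} W14={x4,x6,x28} W15={x16,x28,x35} W16={x5,x13,x16} W23={x1,x3,x25} W24={x12,x24,x34} W25={x1,x24,x29} W26={x2,x13,x34} W34={x4,x11,x17,x32} W35={x1,x14,x30} W36={x14,x22,x32} W45={x20,x24,x28} W46={x18,x23,x32,x34} W56={x14,x16,x27}
  W123={x3} W126={x13} W134={x4} W145={x28} W156={x16} W235={x1} W245={x24} W246={x34} W346={x32} W356={x14}
C dims 6,15,10; δ0: rk 5, SNF 1^5; δ1: rk 10, SNF 1^9·2
Ȟ^0: (6−5)−0=1 ⇒ Z
Ȟ^1: (15−10)−5=0 ⇒ 0
Ȟ^2: (10−0)−10=0 plus torsion [2] ⇒ Z/2


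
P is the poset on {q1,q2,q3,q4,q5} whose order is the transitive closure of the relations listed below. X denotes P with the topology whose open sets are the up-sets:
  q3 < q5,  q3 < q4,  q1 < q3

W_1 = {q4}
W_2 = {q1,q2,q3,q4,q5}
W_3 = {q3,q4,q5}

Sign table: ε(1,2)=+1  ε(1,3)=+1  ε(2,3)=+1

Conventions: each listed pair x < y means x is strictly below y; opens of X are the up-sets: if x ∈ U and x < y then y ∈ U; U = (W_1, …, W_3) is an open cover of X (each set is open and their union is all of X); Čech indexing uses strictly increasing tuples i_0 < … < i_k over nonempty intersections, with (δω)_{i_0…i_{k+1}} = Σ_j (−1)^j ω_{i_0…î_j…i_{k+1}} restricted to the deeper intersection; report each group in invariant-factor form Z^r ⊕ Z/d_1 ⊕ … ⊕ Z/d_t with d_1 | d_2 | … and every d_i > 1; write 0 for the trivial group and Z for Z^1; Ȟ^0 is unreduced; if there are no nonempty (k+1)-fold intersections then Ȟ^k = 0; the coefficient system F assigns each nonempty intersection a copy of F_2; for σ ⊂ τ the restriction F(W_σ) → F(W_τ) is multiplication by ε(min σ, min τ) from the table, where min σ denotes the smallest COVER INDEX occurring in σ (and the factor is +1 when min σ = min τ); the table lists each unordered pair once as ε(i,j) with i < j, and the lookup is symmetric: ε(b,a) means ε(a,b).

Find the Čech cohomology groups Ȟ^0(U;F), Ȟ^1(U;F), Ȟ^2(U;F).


Ȟ^0(U;F) ≅ Z/2,  Ȟ^1(U;F) ≅ 0,  Ȟ^2(U;F) ≅ 0

nerve simplices:
  W12={q4} W13={q4} W23={q3,q4,q5}
  W123={q4}
C dims 3,3,1; δ0: rk_F2 2; δ1: rk_F2 1
degree 0: 3−2−0 = 1 → Ȟ^0 ≅ Z/2
degree 1: 3−1−2 = 0 → Ȟ^1 ≅ 0
degree 2: 1−0−1 = 0 → Ȟ^2 ≅ 0


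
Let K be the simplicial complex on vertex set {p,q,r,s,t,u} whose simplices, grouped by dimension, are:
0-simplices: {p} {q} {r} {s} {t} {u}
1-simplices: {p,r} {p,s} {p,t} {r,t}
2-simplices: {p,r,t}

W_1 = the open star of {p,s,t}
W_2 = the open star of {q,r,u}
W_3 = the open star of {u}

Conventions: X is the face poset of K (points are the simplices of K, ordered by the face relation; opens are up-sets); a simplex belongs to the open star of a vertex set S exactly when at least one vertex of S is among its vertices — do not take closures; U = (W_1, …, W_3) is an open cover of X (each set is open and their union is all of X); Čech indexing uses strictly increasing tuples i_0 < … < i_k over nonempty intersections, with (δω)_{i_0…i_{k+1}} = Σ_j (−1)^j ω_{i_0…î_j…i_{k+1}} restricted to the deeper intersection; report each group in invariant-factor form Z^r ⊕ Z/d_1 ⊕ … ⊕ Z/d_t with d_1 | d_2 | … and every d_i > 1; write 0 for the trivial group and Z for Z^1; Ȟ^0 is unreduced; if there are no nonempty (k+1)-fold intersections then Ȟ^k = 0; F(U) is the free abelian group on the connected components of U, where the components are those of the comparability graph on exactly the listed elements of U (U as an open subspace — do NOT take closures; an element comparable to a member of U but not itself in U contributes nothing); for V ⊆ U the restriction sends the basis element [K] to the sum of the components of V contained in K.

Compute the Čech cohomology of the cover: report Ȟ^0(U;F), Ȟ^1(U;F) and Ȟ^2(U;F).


cover nerve:
  W1={{p},{s},{t},{p,r},{p,s},{p,t},{r,t},{p,r,t}} W2={{q},{r},{u},{p,r},{r,t},{p,r,t}} W3={{u}}
  W12={{p,r},{r,t},{p,r,t}} W23={{u}}
components per intersection:
  W1: {{p},{s},{t},{p,r},{p,s},{p,t},{r,t},{p,r,t}}
  W2: {{q}} {{r},{p,r},{r,t},{p,r,t}} {{u}}
  W3: {{u}}
  W12: {{p,r},{r,t},{p,r,t}}
  W23: {{u}}
C dims 5,2; δ0: rk 2, SNF 1^2
Ȟ^0: (5−2)−0=3 ⇒ Z^3
Ȟ^1: (2−0)−2=0 ⇒ 0
Ȟ^2: (0−0)−0=0 ⇒ 0

Ȟ^0(U;F) ≅ Z^3, Ȟ^1(U;F) ≅ 0 and Ȟ^2(U;F) ≅ 0


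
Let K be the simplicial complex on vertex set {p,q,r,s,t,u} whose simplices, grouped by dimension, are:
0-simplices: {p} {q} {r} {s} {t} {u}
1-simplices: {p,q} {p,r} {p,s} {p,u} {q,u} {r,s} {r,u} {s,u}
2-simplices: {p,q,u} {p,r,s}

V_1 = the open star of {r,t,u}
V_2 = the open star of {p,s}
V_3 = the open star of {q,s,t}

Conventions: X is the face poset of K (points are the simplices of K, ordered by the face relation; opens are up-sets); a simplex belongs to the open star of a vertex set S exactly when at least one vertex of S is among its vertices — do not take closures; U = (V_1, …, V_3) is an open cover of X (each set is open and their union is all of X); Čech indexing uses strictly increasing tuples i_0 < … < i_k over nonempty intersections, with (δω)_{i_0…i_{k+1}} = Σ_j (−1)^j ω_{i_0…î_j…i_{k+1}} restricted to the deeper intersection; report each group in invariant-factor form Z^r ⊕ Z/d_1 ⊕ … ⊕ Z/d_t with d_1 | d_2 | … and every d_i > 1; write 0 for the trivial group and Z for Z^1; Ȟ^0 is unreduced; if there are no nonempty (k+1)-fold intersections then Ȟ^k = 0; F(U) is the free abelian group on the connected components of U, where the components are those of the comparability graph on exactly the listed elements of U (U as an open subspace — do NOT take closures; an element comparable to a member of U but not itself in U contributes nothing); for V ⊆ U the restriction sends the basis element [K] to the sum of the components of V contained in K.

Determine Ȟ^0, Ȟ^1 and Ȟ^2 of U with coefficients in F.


Ȟ^0 ≅ Z^2; Ȟ^1 ≅ Z^2; Ȟ^2 ≅ 0

nerve of the cover:
  V1={{r},{t},{u},{p,r},{p,u},{q,u},{r,s},{r,u},{s,u},{p,q,u},{p,r,s}} V2={{p},{s},{p,q},{p,r},{p,s},{p,u},{r,s},{s,u},{p,q,u},{p,r,s}} V3={{q},{s},{t},{p,q},{p,s},{q,u},{r,s},{s,u},{p,q,u},{p,r,s}}
  V12={{p,r},{p,u},{r,s},{s,u},{p,q,u},{p,r,s}} V13={{t},{q,u},{r,s},{s,u},{p,q,u},{p,r,s}} V23={{s},{p,q},{p,s},{r,s},{s,u},{p,q,u},{p,r,s}}
  V123={{r,s},{s,u},{p,q,u},{p,r,s}}
components per intersection:
  V1: {{r},{u},{p,r},{p,u},{q,u},{r,s},{r,u},{s,u},{p,q,u},{p,r,s}} {{t}}
  V2: {{p},{s},{p,q},{p,r},{p,s},{p,u},{r,s},{s,u},{p,q,u},{p,r,s}}
  V3: {{q},{p,q},{q,u},{p,q,u}} {{s},{p,s},{r,s},{s,u},{p,r,s}} {{t}}
  V12: {{p,r},{r,s},{p,r,s}} {{p,u},{p,q,u}} {{s,u}}
  V13: {{t}} {{q,u},{p,q,u}} {{r,s},{p,r,s}} {{s,u}}
  V23: {{s},{p,s},{r,s},{s,u},{p,r,s}} {{p,q},{p,q,u}}
  V123: {{r,s},{p,r,s}} {{s,u}} {{p,q,u}}
C dims 6,9,3; δ0: rk 4, SNF 1^4; δ1: rk 3, SNF 1^3
Ȟ^0 = (6 − 4) − 0 = 2, so Ȟ^0 ≅ Z^2
Ȟ^1 = (9 − 3) − 4 = 2, so Ȟ^1 ≅ Z^2
Ȟ^2 = (3 − 0) − 3 = 0, so Ȟ^2 ≅ 0


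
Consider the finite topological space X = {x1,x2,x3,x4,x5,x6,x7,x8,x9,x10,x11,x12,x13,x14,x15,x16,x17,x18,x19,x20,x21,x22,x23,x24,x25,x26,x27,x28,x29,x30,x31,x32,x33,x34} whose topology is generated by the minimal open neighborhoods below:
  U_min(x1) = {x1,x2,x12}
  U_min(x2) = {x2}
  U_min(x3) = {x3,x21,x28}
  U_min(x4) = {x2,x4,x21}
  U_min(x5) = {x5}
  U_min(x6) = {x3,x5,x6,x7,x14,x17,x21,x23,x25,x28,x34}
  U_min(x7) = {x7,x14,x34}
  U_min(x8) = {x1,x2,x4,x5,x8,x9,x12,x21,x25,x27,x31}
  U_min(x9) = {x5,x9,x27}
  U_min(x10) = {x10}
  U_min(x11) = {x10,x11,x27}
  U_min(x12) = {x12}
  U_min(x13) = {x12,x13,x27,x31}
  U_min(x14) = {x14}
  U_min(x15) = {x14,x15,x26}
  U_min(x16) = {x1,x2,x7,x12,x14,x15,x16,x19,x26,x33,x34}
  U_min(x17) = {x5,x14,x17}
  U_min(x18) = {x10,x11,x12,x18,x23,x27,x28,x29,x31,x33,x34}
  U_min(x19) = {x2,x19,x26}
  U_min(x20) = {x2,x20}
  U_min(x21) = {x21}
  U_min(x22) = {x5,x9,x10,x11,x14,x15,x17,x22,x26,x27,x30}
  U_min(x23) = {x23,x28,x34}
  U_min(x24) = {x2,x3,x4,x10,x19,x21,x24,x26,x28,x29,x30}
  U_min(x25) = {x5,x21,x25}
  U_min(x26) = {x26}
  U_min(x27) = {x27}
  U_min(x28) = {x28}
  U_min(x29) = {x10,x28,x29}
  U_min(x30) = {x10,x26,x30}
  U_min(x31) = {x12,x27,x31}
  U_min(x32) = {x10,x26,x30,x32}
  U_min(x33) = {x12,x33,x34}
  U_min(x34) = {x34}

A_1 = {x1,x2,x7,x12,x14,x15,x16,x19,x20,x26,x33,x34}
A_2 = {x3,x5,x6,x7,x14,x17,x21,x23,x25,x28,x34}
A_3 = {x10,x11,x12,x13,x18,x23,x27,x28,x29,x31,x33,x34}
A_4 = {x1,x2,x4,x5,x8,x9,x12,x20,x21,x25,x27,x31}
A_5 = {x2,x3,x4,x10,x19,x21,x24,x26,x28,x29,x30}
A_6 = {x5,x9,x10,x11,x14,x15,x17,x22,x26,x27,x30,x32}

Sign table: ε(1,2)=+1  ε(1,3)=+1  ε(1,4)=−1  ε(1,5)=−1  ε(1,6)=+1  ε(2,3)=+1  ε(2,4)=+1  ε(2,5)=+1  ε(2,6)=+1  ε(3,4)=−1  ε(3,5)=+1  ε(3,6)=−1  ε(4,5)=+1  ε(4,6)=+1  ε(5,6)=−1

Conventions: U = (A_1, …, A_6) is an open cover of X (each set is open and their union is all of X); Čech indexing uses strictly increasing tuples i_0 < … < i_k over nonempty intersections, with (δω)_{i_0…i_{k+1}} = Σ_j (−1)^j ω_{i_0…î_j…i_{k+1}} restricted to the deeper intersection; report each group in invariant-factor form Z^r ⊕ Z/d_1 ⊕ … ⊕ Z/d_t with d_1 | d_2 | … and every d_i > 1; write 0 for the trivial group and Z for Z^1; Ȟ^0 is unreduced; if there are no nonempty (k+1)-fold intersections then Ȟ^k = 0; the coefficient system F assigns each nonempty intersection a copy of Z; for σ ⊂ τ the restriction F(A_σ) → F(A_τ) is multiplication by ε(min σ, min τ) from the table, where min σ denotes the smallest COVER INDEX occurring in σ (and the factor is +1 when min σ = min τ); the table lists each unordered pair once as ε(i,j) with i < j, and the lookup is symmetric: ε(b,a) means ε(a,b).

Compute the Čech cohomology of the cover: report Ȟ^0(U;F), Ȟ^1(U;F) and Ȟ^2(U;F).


Ȟ^0 ≅ 0, Ȟ^1 ≅ Z/2 and Ȟ^2 ≅ Z

nonempty overlaps:
  A12={x7,x14,x34} A13={x12,x33,x34} A14={x1,x2,x12,x20} A15={x2,x19,x26} A16={x14,x15,x26} A23={x23,x28,x34} A24={x5,x21,x25} A25={x3,x21,x28} A26={x5,x14,x17} A34={x12,x27,x31} A35={x10,x28,x29} A36={x10,x11,x27} A45={x2,x4,x21} A46={x5,x9,x27} A56={x10,x26,x30}
  A123={x34} A126={x14} A134={x12} A145={x2} A156={x26} A235={x28} A245={x21} A246={x5} A346={x27} A356={x10}
C dims 6,15,10; δ0: rk 6, SNF 1^5·2; δ1: rk 9, SNF 1^9
degree 0: 6−6−0 = 0 → Ȟ^0 ≅ 0
degree 1: 15−9−6 = 0 plus torsion [2] → Ȟ^1 ≅ Z/2
degree 2: 10−0−9 = 1 → Ȟ^2 ≅ Z


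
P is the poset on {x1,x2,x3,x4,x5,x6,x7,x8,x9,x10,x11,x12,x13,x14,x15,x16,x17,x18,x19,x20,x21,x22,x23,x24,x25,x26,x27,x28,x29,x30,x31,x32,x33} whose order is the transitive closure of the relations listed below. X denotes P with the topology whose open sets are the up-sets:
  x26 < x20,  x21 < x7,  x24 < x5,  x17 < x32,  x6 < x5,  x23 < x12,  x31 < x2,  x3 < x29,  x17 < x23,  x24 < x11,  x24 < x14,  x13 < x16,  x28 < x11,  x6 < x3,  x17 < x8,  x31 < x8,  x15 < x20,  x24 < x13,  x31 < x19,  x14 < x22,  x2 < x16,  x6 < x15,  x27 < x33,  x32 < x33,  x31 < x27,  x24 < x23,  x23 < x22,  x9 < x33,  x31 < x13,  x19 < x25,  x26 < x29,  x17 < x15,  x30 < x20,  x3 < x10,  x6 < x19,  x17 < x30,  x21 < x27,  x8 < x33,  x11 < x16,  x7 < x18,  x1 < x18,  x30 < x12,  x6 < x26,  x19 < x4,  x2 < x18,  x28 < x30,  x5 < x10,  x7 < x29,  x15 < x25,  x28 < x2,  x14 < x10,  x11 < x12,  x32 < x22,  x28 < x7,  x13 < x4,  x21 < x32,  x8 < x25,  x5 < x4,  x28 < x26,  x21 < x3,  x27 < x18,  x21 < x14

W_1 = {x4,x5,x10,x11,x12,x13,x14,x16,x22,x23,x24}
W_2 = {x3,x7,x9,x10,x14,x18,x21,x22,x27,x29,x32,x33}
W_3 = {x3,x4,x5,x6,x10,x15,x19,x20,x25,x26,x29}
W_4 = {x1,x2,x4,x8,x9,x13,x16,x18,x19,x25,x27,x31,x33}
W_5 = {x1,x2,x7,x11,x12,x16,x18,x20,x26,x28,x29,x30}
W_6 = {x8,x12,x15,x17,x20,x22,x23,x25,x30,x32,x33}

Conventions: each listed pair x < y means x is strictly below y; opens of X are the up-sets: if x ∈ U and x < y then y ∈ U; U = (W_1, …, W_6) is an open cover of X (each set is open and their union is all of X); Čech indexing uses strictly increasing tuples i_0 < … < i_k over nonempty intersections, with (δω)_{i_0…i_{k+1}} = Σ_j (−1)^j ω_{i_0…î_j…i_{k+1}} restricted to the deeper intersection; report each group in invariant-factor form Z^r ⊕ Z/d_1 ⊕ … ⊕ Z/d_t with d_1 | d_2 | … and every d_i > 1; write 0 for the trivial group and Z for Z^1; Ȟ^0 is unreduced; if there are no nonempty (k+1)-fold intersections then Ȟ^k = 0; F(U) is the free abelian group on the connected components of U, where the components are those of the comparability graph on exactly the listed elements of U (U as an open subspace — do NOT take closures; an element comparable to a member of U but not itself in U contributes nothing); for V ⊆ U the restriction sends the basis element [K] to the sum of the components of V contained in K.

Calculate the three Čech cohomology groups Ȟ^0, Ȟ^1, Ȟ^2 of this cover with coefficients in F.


nonempty overlaps:
  W12={x10,x14,x22} W13={x4,x5,x10} W14={x4,x13,x16} W15={x11,x12,x16} W16={x12,x22,x23} W23={x3,x10,x29} W24={x9,x18,x27,x33} W25={x7,x18,x29} W26={x22,x32,x33} W34={x4,x19,x25} W35={x20,x26,x29} W36={x15,x20,x25} W45={x1,x2,x16,x18} W46={x8,x25,x33} W56={x12,x20,x30}
  W123={x10} W126={x22} W134={x4} W145={x16} W156={x12} W235={x29} W245={x18} W246={x33} W346={x25} W356={x20}
components per intersection:
  W1: {x4,x5,x10,x11,x12,x13,x14,x16,x22,x23,x24}
  W2: {x3,x7,x9,x10,x14,x18,x21,x22,x27,x29,x32,x33}
  W3: {x3,x4,x5,x6,x10,x15,x19,x20,x25,x26,x29}
  W4: {x1,x2,x4,x8,x9,x13,x16,x18,x19,x25,x27,x31,x33}
  W5: {x1,x2,x7,x11,x12,x16,x18,x20,x26,x28,x29,x30}
  W6: {x8,x12,x15,x17,x20,x22,x23,x25,x30,x32,x33}
  W12: {x10,x14,x22}
  W13: {x4,x5,x10}
  W14: {x4,x13,x16}
  W15: {x11,x12,x16}
  W16: {x12,x22,x23}
  W23: {x3,x10,x29}
  W24: {x9,x18,x27,x33}
  W25: {x7,x18,x29}
  W26: {x22,x32,x33}
  W34: {x4,x19,x25}
  W35: {x20,x26,x29}
  W36: {x15,x20,x25}
  W45: {x1,x2,x16,x18}
  W46: {x8,x25,x33}
  W56: {x12,x20,x30}
  W123: {x10}
  W126: {x22}
  W134: {x4}
  W145: {x16}
  W156: {x12}
  W235: {x29}
  W245: {x18}
  W246: {x33}
  W346: {x25}
  W356: {x20}
C dims 6,15,10; δ0: rk 5, SNF 1^5; δ1: rk 10, SNF 1^9·2
degree 0: 6−5−0 = 1 → Ȟ^0 ≅ Z
degree 1: 15−10−5 = 0 → Ȟ^1 ≅ 0
degree 2: 10−0−10 = 0 plus torsion [2] → Ȟ^2 ≅ Z/2

Ȟ^0 = Z, Ȟ^1 = 0, Ȟ^2 = Z/2


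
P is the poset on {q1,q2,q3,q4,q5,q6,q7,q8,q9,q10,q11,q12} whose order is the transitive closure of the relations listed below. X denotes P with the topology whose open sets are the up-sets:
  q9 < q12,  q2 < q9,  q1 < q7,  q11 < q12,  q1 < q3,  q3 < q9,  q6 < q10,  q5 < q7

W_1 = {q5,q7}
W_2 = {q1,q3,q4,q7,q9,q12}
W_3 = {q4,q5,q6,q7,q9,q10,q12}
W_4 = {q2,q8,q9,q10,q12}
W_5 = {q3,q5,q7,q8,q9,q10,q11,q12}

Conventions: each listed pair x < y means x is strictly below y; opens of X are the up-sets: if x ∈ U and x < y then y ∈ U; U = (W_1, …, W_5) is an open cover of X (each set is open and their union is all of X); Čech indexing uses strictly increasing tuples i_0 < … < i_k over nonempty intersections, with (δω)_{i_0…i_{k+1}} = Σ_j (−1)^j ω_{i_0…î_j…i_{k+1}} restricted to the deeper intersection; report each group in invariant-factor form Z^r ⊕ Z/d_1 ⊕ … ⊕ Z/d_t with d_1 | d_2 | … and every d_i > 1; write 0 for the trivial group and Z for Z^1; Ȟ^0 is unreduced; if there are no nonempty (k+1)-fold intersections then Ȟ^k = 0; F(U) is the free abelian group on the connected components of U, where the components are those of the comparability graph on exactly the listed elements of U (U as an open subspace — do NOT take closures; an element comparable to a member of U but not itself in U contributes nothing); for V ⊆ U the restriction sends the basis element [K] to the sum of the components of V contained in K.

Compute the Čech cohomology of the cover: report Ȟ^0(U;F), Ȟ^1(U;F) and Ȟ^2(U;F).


Ȟ^0 ≅ Z^4; Ȟ^1 ≅ 0; Ȟ^2 ≅ 0

nonempty intersections:
  W12={q7} W13={q5,q7} W15={q5,q7} W23={q4,q7,q9,q12} W24={q9,q12} W25={q3,q7,q9,q12} W34={q9,q10,q12} W35={q5,q7,q9,q10,q12} W45={q8,q9,q10,q12}
  W123={q7} W125={q7} W135={q5,q7} W234={q9,q12} W235={q7,q9,q12} W245={q9,q12} W345={q9,q10,q12}
  W1235={q7} W2345={q9,q12}
components per intersection:
  W1: {q5,q7}
  W2: {q1,q3,q7,q9,q12} {q4}
  W3: {q4} {q5,q7} {q6,q10} {q9,q12}
  W4: {q2,q9,q12} {q8} {q10}
  W5: {q3,q9,q11,q12} {q5,q7} {q8} {q10}
  W12: {q7}
  W13: {q5,q7}
  W15: {q5,q7}
  W23: {q4} {q7} {q9,q12}
  W24: {q9,q12}
  W25: {q3,q9,q12} {q7}
  W34: {q9,q12} {q10}
  W35: {q5,q7} {q9,q12} {q10}
  W45: {q8} {q9,q12} {q10}
  W123: {q7}
  W125: {q7}
  W135: {q5,q7}
  W234: {q9,q12}
  W235: {q7} {q9,q12}
  W245: {q9,q12}
  W345: {q9,q12} {q10}
  W1235: {q7}
  W2345: {q9,q12}
C dims 14,17,9,2; δ0: rk 10, SNF 1^10; δ1: rk 7, SNF 1^7; δ2: rk 2, SNF 1^2
Ȟ^0: (14−10)−0=4 ⇒ Z^4
Ȟ^1: (17−7)−10=0 ⇒ 0
Ȟ^2: (9−2)−7=0 ⇒ 0


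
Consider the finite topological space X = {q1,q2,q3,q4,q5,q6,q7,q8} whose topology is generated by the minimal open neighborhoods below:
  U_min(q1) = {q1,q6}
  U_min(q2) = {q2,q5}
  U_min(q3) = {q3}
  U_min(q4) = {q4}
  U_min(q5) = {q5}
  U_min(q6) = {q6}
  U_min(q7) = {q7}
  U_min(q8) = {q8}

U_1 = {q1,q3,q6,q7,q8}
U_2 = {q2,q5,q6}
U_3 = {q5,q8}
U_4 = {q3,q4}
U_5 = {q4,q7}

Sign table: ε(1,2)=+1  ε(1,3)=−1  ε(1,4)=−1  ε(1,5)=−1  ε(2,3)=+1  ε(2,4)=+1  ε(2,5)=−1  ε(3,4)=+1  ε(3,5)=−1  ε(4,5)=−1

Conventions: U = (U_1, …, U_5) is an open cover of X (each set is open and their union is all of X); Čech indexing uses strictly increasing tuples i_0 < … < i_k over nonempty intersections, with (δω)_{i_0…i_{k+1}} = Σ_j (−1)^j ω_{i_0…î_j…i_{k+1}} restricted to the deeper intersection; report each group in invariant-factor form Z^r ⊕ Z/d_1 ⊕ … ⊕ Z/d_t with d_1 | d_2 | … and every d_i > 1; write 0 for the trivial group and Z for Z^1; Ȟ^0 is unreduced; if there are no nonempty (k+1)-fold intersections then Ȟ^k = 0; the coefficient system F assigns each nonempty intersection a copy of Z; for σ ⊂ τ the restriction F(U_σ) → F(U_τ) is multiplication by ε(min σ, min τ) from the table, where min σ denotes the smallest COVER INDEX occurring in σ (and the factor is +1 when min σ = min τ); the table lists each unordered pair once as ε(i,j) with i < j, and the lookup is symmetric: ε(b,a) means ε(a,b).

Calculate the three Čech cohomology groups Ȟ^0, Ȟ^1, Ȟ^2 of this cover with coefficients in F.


Ȟ^0(U;F) ≅ 0; Ȟ^1(U;F) ≅ Z ⊕ Z/2; Ȟ^2(U;F) ≅ 0

nerve of the cover:
  U12={q6} U13={q8} U14={q3} U15={q7} U23={q5} U45={q4}
C dims 5,6; δ0: rk 5, SNF 1^4·2
Ȟ^0 = (5 − 5) − 0 = 0, so Ȟ^0 ≅ 0
Ȟ^1 = (6 − 0) − 5 = 1 plus torsion [2], so Ȟ^1 ≅ Z ⊕ Z/2
Ȟ^2 = (0 − 0) − 0 = 0, so Ȟ^2 ≅ 0


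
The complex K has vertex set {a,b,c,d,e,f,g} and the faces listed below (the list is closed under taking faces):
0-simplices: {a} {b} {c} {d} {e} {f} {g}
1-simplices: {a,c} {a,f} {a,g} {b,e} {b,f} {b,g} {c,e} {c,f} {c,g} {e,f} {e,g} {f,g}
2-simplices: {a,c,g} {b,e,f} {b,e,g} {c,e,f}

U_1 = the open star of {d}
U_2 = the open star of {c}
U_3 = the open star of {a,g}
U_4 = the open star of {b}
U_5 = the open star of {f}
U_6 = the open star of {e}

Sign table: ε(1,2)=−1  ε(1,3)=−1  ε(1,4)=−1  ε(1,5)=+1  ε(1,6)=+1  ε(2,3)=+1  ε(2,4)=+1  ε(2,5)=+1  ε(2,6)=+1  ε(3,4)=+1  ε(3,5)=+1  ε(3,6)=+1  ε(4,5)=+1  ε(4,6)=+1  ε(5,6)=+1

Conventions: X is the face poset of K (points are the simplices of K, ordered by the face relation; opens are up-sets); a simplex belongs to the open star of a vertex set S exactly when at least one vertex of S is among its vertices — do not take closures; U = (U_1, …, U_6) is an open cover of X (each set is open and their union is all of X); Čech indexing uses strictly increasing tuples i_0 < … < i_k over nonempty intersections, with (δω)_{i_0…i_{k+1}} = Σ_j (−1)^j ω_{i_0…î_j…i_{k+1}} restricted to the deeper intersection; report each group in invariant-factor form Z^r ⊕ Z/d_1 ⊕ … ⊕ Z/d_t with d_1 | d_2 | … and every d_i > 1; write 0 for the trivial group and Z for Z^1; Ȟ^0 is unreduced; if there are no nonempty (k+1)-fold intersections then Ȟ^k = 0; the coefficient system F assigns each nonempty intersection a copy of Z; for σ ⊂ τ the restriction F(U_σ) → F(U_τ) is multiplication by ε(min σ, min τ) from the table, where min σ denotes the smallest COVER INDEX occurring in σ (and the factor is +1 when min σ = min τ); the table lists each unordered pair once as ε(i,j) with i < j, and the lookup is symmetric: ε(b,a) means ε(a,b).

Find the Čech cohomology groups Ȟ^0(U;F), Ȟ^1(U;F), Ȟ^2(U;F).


Ȟ^0 ≅ Z^2, Ȟ^1 ≅ Z^2 and Ȟ^2 ≅ 0

nonempty intersections:
  U1={{d}} U2={{c},{a,c},{c,e},{c,f},{c,g},{a,c,g},{c,e,f}} U3={{a},{g},{a,c},{a,f},{a,g},{b,g},{c,g},{e,g},{f,g},{a,c,g},{b,e,g}} U4={{b},{b,e},{b,f},{b,g},{b,e,f},{b,e,g}} U5={{f},{a,f},{b,f},{c,f},{e,f},{f,g},{b,e,f},{c,e,f}} U6={{e},{b,e},{c,e},{e,f},{e,g},{b,e,f},{b,e,g},{c,e,f}}
  U23={{a,c},{c,g},{a,c,g}} U25={{c,f},{c,e,f}} U26={{c,e},{c,e,f}} U34={{b,g},{b,e,g}} U35={{a,f},{f,g}} U36={{e,g},{b,e,g}} U45={{b,f},{b,e,f}} U46={{b,e},{b,e,f},{b,e,g}} U56={{e,f},{b,e,f},{c,e,f}}
  U256={{c,e,f}} U346={{b,e,g}} U456={{b,e,f}}
C dims 6,9,3; δ0: rk 4, SNF 1^4; δ1: rk 3, SNF 1^3
Ȟ^0: (6−4)−0=2 ⇒ Z^2
Ȟ^1: (9−3)−4=2 ⇒ Z^2
Ȟ^2: (3−0)−3=0 ⇒ 0


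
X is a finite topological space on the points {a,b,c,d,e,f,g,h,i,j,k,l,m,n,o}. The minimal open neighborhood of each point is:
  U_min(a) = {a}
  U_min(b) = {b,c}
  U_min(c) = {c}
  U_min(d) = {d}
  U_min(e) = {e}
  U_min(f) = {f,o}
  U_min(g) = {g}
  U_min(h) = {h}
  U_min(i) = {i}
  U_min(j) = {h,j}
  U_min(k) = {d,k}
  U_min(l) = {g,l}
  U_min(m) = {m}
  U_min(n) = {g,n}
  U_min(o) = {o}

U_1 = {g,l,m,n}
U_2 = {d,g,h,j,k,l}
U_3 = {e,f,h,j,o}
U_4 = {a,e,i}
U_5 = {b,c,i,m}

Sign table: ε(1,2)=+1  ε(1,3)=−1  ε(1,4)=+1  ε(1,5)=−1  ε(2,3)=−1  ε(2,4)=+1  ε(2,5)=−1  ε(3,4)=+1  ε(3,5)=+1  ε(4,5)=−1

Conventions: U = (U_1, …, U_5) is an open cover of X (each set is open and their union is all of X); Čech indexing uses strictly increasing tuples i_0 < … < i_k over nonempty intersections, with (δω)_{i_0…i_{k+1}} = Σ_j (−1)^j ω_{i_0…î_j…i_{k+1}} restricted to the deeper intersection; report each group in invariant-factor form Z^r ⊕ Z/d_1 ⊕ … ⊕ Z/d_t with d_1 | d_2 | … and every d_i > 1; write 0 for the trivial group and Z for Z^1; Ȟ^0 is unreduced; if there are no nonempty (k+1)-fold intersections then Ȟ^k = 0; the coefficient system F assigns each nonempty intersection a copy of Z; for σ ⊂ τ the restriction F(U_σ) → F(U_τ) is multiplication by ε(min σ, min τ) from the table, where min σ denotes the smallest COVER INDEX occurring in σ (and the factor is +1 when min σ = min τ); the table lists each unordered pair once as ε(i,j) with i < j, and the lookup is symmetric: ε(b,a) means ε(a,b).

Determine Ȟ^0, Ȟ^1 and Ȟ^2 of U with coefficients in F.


Ȟ^0(U;F) ≅ 0,  Ȟ^1(U;F) ≅ Z/2,  Ȟ^2(U;F) ≅ 0

intersection data:
  U12={g,l} U15={m} U23={h,j} U34={e} U45={i}
C dims 5,5; δ0: rk 5, SNF 1^4·2
Ȟ^0 = (5 − 5) − 0 = 0, so Ȟ^0 ≅ 0
Ȟ^1 = (5 − 0) − 5 = 0 plus torsion [2], so Ȟ^1 ≅ Z/2
Ȟ^2 = (0 − 0) − 0 = 0, so Ȟ^2 ≅ 0


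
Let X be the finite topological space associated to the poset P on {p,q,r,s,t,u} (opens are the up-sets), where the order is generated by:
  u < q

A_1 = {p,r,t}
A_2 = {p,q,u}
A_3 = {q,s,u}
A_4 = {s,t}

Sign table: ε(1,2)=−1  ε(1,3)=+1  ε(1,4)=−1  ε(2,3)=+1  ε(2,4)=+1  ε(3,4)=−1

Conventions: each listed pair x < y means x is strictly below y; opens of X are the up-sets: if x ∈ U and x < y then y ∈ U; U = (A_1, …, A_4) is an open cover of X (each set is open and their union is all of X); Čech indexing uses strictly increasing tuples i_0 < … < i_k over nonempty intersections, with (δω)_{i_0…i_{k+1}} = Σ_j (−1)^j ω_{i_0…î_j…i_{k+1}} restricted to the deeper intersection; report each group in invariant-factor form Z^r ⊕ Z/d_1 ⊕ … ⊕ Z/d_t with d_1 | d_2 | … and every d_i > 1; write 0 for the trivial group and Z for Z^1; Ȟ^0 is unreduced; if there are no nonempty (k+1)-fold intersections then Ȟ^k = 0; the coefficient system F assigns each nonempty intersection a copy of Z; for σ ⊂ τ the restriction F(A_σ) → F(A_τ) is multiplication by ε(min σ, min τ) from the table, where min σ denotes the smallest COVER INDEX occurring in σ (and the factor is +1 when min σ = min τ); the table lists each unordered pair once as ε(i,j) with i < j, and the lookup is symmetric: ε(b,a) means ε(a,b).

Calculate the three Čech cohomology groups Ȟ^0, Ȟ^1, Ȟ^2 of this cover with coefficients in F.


nerve simplices:
  A12={p} A14={t} A23={q,u} A34={s}
C dims 4,4; δ0: rk 4, SNF 1^3·2
degree 0: 4−4−0 = 0 → Ȟ^0 ≅ 0
degree 1: 4−0−4 = 0 plus torsion [2] → Ȟ^1 ≅ Z/2
degree 2: 0−0−0 = 0 → Ȟ^2 ≅ 0

Ȟ^0 = 0, Ȟ^1 = Z/2, Ȟ^2 = 0


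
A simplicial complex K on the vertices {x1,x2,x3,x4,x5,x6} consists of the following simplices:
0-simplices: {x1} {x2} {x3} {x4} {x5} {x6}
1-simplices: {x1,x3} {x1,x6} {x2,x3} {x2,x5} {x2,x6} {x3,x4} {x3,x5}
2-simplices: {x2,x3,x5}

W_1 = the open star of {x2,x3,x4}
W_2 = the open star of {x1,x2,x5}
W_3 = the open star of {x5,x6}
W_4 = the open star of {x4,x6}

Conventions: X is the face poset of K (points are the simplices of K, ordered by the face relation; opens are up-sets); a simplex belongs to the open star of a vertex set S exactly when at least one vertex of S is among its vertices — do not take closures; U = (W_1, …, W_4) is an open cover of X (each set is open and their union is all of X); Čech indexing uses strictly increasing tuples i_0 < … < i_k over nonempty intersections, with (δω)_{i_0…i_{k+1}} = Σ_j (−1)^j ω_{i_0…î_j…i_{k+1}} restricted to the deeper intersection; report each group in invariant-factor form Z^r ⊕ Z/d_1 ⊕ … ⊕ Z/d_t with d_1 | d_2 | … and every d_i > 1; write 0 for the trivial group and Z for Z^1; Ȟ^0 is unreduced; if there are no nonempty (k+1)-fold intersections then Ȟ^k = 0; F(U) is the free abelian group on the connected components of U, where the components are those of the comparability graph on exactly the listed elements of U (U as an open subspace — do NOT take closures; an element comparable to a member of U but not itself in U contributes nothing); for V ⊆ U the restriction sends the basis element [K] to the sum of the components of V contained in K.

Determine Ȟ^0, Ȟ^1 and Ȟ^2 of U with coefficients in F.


Ȟ^0(U;F) ≅ Z,  Ȟ^1(U;F) ≅ Z,  Ȟ^2(U;F) ≅ 0

nerve of the cover:
  W1={{x2},{x3},{x4},{x1,x3},{x2,x3},{x2,x5},{x2,x6},{x3,x4},{x3,x5},{x2,x3,x5}} W2={{x1},{x2},{x5},{x1,x3},{x1,x6},{x2,x3},{x2,x5},{x2,x6},{x3,x5},{x2,x3,x5}} W3={{x5},{x6},{x1,x6},{x2,x5},{x2,x6},{x3,x5},{x2,x3,x5}} W4={{x4},{x6},{x1,x6},{x2,x6},{x3,x4}}
  W12={{x2},{x1,x3},{x2,x3},{x2,x5},{x2,x6},{x3,x5},{x2,x3,x5}} W13={{x2,x5},{x2,x6},{x3,x5},{x2,x3,x5}} W14={{x4},{x2,x6},{x3,x4}} W23={{x5},{x1,x6},{x2,x5},{x2,x6},{x3,x5},{x2,x3,x5}} W24={{x1,x6},{x2,x6}} W34={{x6},{x1,x6},{x2,x6}}
  W123={{x2,x5},{x2,x6},{x3,x5},{x2,x3,x5}} W124={{x2,x6}} W134={{x2,x6}} W234={{x1,x6},{x2,x6}}
  W1234={{x2,x6}}
components per intersection:
  W1: {{x2},{x3},{x4},{x1,x3},{x2,x3},{x2,x5},{x2,x6},{x3,x4},{x3,x5},{x2,x3,x5}}
  W2: {{x1},{x1,x3},{x1,x6}} {{x2},{x5},{x2,x3},{x2,x5},{x2,x6},{x3,x5},{x2,x3,x5}}
  W3: {{x5},{x2,x5},{x3,x5},{x2,x3,x5}} {{x6},{x1,x6},{x2,x6}}
  W4: {{x4},{x3,x4}} {{x6},{x1,x6},{x2,x6}}
  W12: {{x2},{x2,x3},{x2,x5},{x2,x6},{x3,x5},{x2,x3,x5}} {{x1,x3}}
  W13: {{x2,x5},{x3,x5},{x2,x3,x5}} {{x2,x6}}
  W14: {{x4},{x3,x4}} {{x2,x6}}
  W23: {{x5},{x2,x5},{x3,x5},{x2,x3,x5}} {{x1,x6}} {{x2,x6}}
  W24: {{x1,x6}} {{x2,x6}}
  W34: {{x6},{x1,x6},{x2,x6}}
  W123: {{x2,x5},{x3,x5},{x2,x3,x5}} {{x2,x6}}
  W124: {{x2,x6}}
  W134: {{x2,x6}}
  W234: {{x1,x6}} {{x2,x6}}
  W1234: {{x2,x6}}
C dims 7,12,6,1; δ0: rk 6, SNF 1^6; δ1: rk 5, SNF 1^5; δ2: rk 1, SNF 1^1
Ȟ^0 = (7 − 6) − 0 = 1, so Ȟ^0 ≅ Z
Ȟ^1 = (12 − 5) − 6 = 1, so Ȟ^1 ≅ Z
Ȟ^2 = (6 − 1) − 5 = 0, so Ȟ^2 ≅ 0


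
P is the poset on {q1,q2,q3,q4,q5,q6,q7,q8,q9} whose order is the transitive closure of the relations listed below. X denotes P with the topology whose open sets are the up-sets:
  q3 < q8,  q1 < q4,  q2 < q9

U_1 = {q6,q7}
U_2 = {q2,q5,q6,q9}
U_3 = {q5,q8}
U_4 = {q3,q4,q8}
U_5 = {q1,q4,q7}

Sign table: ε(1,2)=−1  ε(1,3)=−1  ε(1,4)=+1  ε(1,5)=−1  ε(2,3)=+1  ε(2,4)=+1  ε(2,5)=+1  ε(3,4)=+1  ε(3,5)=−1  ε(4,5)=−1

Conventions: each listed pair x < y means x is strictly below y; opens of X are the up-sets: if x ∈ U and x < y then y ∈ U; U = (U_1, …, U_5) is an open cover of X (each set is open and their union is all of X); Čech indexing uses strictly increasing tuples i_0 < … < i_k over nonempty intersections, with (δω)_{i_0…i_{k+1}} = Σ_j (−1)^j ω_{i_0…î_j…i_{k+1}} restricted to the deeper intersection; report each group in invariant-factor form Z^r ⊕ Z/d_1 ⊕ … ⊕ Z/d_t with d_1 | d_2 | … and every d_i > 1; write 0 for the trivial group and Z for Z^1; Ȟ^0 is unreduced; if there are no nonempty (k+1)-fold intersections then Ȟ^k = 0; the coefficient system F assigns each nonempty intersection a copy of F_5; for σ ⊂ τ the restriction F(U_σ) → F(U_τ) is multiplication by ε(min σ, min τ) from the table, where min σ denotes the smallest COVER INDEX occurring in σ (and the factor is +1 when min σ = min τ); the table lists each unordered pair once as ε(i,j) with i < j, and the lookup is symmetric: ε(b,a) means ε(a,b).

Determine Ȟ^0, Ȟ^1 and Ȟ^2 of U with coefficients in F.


cover nerve:
  U12={q6} U15={q7} U23={q5} U34={q8} U45={q4}
C dims 5,5; δ0: rk_F5 5
Ȟ^0: (5−5)−0=0 ⇒ 0
Ȟ^1: (5−0)−5=0 ⇒ 0
Ȟ^2: (0−0)−0=0 ⇒ 0

Ȟ^0 = 0; Ȟ^1 = 0; Ȟ^2 = 0
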